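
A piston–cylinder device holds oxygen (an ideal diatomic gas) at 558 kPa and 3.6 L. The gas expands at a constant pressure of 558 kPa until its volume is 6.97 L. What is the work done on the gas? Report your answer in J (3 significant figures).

W ≈ -1880 J

Isobaric: W = P ΔV.
W = (558 kPa)(6.97 − 3.6 L) = (558)(3.37) = 1880 J.
Work on gas = −W_by = -1880 J.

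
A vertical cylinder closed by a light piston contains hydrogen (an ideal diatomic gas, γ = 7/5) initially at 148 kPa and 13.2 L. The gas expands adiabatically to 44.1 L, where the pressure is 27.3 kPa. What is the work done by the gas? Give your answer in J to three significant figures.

W ≈ 1870 J

Adiabatic: W = (P₁V₁ − P₂V₂)/(γ − 1) with γ = 7/5.
P₁V₁ = 1954 J, P₂V₂ = 1204 J.
W = (1954 − 1204) / 0.4 = 1874 J.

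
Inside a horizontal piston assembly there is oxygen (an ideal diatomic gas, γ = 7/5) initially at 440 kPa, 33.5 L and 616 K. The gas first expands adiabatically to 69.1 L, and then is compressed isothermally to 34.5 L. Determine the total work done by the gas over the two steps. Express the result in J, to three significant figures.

W_total ≈ 1600 J

Step 1 (adiabatic): W = (P₁V₁ − P₂V₂)/(γ−1) = (14740 − 11034)/0.4 = 9266 J.
After step 1: P = 159.7 kPa, V = 69.1 L, T = 461.1 K.
Step 2 (isothermal): W = P₁V₁ ln(V₂/V₁) = (11034) ln(34.5/69.1) = -7664 J.
W_total = 9266 − 7664 = 1602 J.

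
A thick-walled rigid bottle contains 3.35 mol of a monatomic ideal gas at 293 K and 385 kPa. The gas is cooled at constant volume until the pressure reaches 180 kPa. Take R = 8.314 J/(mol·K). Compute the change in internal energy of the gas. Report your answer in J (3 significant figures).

Constant volume ⇒ W = 0, so Q = ΔU = nCᵥΔT with Cᵥ = 3R/2 = 12.47 J/(mol·K).
At constant V, T₂/T₁ = P₂/P₁ ⇒ ΔT = T₁(P₂/P₁ − 1) = 293·(180/385 − 1) = -156 K.
ΔU = (3.35)(12.47)(-156) = -6518 J.

ΔU ≈ -6520 J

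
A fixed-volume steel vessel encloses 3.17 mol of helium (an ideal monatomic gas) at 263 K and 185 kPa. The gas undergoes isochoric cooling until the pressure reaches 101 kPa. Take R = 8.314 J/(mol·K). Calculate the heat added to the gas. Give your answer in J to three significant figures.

Q ≈ -4720 J

Constant volume ⇒ W = 0, so Q = ΔU = nCᵥΔT with Cᵥ = 3R/2 = 12.47 J/(mol·K).
At constant V, T₂/T₁ = P₂/P₁ ⇒ ΔT = T₁(P₂/P₁ − 1) = 263·(101/185 − 1) = -119.4 K.
ΔU = (3.17)(12.47)(-119.4) = -4721 J.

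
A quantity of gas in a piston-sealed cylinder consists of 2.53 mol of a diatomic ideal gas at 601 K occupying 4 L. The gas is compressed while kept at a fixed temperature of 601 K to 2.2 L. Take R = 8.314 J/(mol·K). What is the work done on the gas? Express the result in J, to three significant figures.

Isothermal: W = nRT ln(V₂/V₁).
W = (2.53)(8.314)(601) × ln(2.2/4)
  = 12642 × -0.5978
W_by_gas = -7558 J; work on gas = −W_by = 7558 J.

W ≈ 7560 J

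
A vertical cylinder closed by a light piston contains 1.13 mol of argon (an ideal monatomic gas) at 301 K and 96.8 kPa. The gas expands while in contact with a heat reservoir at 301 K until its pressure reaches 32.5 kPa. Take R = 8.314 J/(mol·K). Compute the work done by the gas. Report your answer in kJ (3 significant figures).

W ≈ 3.09 kJ

Isothermal process: W = nRT ln(V₂/V₁) = nRT ln(P₁/P₂).
W = (1.13)(8.314)(301) × ln(96.8/32.5)
  = 2828 × ln(2.978) = 2828 × 1.091
W_by_gas = 3086 J.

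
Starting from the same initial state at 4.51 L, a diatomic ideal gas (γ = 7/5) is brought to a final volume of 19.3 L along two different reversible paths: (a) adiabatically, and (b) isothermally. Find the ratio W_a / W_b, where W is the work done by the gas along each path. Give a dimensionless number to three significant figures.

Path (a) adiabatic: W = P₁V₁(1 − (V₁/V₂)^(γ−1))/(γ−1) → W_a/(P₁V₁) = 1.102.
Path (b) isothermal: W = P₁V₁ ln(V₂/V₁) → W_b/(P₁V₁) = 1.454.
W_a / W_b = 1.102 / 1.454 = 0.7583.

W_a / W_b ≈ 0.758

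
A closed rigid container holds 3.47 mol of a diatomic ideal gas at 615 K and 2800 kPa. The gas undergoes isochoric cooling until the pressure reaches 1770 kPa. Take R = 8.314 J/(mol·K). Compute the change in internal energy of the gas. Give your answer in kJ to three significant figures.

ΔU ≈ -16.3 kJ

Constant volume ⇒ W = 0, so Q = ΔU = nCᵥΔT with Cᵥ = 5R/2 = 20.79 J/(mol·K).
At constant V, T₂/T₁ = P₂/P₁ ⇒ ΔT = T₁(P₂/P₁ − 1) = 615·(1770/2800 − 1) = -226.2 K.
ΔU = (3.47)(20.79)(-226.2) = -16317 J.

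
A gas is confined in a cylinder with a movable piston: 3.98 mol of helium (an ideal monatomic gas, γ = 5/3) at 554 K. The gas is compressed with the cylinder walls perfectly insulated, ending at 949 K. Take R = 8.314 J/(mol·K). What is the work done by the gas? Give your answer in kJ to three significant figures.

Adiabatic ⇒ Q = 0, so W_by = −ΔU = nCᵥ(T₁ − T₂).
Cᵥ = 3R/2 = 12.47 J/(mol·K).
W = (3.98)(12.47)(554 − 949) = -19606 J.

W ≈ -19.6 kJ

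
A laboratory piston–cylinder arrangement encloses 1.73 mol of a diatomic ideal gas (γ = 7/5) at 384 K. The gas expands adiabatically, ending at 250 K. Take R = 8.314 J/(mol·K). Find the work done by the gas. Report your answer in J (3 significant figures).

Adiabatic ⇒ Q = 0, so W_by = −ΔU = nCᵥ(T₁ − T₂).
Cᵥ = 5R/2 = 20.79 J/(mol·K).
W = (1.73)(20.79)(384 − 250) = 4818 J.

W ≈ 4820 J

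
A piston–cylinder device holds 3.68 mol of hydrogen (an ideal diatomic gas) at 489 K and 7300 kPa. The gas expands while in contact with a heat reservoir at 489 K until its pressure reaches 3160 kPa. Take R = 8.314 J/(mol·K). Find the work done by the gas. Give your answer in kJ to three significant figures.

Isothermal process: W = nRT ln(V₂/V₁) = nRT ln(P₁/P₂).
W = (3.68)(8.314)(489) × ln(7300/3160)
  = 14961 × ln(2.31) = 14961 × 0.8373
W_by_gas = 12527 J.

W ≈ 12.5 kJ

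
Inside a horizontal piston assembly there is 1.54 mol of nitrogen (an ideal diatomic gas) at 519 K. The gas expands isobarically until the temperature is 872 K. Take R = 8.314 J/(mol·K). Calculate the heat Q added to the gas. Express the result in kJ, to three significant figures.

Isobaric: W = nRΔT = (1.54)(8.314)(353) = 4520 J.
ΔU = nCᵥΔT with Cᵥ = 5R/2: ΔU = (1.54)(20.79)(353) = 11299 J.
Q = ΔU + W = 11299 + 4520 = 15819 J.

Q ≈ 15.8 kJ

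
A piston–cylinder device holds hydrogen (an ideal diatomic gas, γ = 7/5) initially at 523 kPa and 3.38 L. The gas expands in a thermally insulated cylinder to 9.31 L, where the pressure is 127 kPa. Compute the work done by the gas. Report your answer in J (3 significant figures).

W ≈ 1460 J

Adiabatic: W = (P₁V₁ − P₂V₂)/(γ − 1) with γ = 7/5.
P₁V₁ = 1768 J, P₂V₂ = 1182 J.
W = (1768 − 1182) / 0.4 = 1463 J.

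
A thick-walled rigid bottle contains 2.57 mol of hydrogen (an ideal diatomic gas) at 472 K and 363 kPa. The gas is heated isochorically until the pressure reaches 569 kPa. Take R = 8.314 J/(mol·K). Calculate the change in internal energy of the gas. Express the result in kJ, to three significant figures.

Constant volume ⇒ W = 0, so Q = ΔU = nCᵥΔT with Cᵥ = 5R/2 = 20.79 J/(mol·K).
At constant V, T₂/T₁ = P₂/P₁ ⇒ ΔT = T₁(P₂/P₁ − 1) = 472·(569/363 − 1) = 267.9 K.
ΔU = (2.57)(20.79)(267.9) = 14308 J.

ΔU ≈ 14.3 kJ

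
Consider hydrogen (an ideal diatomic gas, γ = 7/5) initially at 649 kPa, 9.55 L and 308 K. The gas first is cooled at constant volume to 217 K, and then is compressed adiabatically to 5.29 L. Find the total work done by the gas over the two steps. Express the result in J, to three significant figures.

W_total ≈ -2910 J

Step 1 (isochoric): W = 0 (constant volume).
After step 1: P = 457.2 kPa (V unchanged).
Step 2 (adiabatic): W = (P₁V₁ − P₂V₂)/(γ−1) = (4367 − 5531)/0.4 = -2910 J.
W_total = 0 − 2910 = -2910 J.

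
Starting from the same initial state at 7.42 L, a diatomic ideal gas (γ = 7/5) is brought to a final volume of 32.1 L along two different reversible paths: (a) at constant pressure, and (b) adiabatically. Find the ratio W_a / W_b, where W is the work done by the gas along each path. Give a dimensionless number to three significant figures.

Path (a) isobaric: W = P₁(V₂ − V₁) → W_a/(P₁V₁) = 3.326.
Path (b) adiabatic: W = P₁V₁(1 − (V₁/V₂)^(γ−1))/(γ−1) → W_b/(P₁V₁) = 1.108.
W_a / W_b = 3.326 / 1.108 = 3.001.

W_a / W_b ≈ 3.00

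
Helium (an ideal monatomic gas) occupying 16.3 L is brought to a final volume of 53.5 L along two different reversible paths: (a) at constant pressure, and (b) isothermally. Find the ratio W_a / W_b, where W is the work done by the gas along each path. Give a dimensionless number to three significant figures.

Path (a) isobaric: W = P₁(V₂ − V₁) → W_a/(P₁V₁) = 2.282.
Path (b) isothermal: W = P₁V₁ ln(V₂/V₁) → W_b/(P₁V₁) = 1.189.
W_a / W_b = 2.282 / 1.189 = 1.92.

W_a / W_b ≈ 1.92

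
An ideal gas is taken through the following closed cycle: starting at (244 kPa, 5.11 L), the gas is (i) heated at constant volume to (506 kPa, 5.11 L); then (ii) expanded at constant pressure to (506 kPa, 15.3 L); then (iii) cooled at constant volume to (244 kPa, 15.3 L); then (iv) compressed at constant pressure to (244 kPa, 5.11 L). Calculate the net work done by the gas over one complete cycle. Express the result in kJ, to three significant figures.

Constant-volume legs do no work.
W(ii) = (506)(15.3 − 5.11) = 5156 J; W(iv) = (244)(5.11 − 15.3) = -2486 J.
W_net = 5156 − 2486 = 2670 J (the clockwise enclosed area).

W_net ≈ 2.67 kJ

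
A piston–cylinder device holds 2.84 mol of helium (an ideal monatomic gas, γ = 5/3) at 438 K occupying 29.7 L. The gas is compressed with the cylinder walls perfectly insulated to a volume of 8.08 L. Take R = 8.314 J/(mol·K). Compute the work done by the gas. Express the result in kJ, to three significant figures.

W ≈ -21.4 kJ

Adiabatic: TV^(γ−1) = const with γ = 5/3.
T₂ = T₁ (V₁/V₂)^(γ−1) = 438 × (29.7/8.08)^0.667 = 438 × 2.382 = 1043 K.
W_by = nCᵥ(T₁ − T₂) = (2.84)(12.47)(438 − 1043) = -21435 J.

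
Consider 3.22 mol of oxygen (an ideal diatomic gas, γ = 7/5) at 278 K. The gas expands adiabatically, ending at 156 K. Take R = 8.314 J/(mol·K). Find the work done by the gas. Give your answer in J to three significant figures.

Adiabatic ⇒ Q = 0, so W_by = −ΔU = nCᵥ(T₁ − T₂).
Cᵥ = 5R/2 = 20.79 J/(mol·K).
W = (3.22)(20.79)(278 − 156) = 8165 J.

W ≈ 8170 J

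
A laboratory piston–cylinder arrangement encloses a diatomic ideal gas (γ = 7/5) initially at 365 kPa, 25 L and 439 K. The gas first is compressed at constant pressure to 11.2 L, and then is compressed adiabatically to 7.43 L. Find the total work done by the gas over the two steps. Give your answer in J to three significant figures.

W_total ≈ -6860 J

Step 1 (isobaric): W = PΔV = (365 kPa)(11.2 − 25 L) = -5037 J.
After step 1: P = 365 kPa, V = 11.2 L, T = 196.7 K.
Step 2 (adiabatic): W = (P₁V₁ − P₂V₂)/(γ−1) = (4088 − 4817)/0.4 = -1823 J.
W_total = -5037 − 1823 = -6860 J.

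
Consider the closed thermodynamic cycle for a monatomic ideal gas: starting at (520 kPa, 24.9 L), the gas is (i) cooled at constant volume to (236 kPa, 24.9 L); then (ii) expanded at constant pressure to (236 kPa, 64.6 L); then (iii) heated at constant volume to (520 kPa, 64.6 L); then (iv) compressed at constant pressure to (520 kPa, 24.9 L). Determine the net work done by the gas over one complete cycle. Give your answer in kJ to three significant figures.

W_net ≈ -11.3 kJ

Constant-volume legs do no work.
W(ii) = (236)(64.6 − 24.9) = 9369 J; W(iv) = (520)(24.9 − 64.6) = -20644 J.
W_net = 9369 − 20644 = -11275 J (the counter-clockwise enclosed area).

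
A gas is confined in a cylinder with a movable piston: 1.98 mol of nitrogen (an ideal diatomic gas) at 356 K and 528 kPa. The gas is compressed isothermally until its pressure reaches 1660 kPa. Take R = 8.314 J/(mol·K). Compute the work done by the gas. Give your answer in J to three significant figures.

Isothermal process: W = nRT ln(V₂/V₁) = nRT ln(P₁/P₂).
W = (1.98)(8.314)(356) × ln(528/1660)
  = 5860 × ln(0.3181) = 5860 × -1.145
W_by_gas = -6713 J.

W ≈ -6710 J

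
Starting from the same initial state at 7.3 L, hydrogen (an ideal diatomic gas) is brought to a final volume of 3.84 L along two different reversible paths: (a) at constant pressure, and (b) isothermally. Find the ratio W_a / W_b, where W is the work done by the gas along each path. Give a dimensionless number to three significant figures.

W_a / W_b ≈ 0.738

Path (a) isobaric: W = P₁(V₂ − V₁) → W_a/(P₁V₁) = -0.474.
Path (b) isothermal: W = P₁V₁ ln(V₂/V₁) → W_b/(P₁V₁) = -0.6424.
W_a / W_b = -0.474 / -0.6424 = 0.7378.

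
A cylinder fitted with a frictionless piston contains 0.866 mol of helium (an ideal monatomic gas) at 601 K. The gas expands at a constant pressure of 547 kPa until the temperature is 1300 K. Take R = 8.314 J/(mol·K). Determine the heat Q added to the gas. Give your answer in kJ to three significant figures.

Q ≈ 12.6 kJ

Isobaric: W = nRΔT = (0.866)(8.314)(699) = 5033 J.
ΔU = nCᵥΔT with Cᵥ = 3R/2: ΔU = (0.866)(12.47)(699) = 7549 J.
Q = ΔU + W = 7549 + 5033 = 12582 J.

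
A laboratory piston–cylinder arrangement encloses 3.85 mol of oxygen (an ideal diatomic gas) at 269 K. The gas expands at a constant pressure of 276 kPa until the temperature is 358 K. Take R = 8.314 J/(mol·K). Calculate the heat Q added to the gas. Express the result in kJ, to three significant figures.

Isobaric: W = nRΔT = (3.85)(8.314)(89) = 2849 J.
ΔU = nCᵥΔT with Cᵥ = 5R/2: ΔU = (3.85)(20.79)(89) = 7122 J.
Q = ΔU + W = 7122 + 2849 = 9971 J.

Q ≈ 9.97 kJ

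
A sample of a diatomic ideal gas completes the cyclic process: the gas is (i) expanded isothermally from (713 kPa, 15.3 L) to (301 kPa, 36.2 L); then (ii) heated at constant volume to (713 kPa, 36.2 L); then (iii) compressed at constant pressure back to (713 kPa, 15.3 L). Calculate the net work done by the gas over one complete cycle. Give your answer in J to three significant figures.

W_net ≈ -5510 J

Leg (i): W = PᵢVᵢ ln(V_f/Vᵢ) = (10909) ln(36.2/15.3) = 9395 J.
Leg (ii): W = 0.
Leg (iii): W = PΔV = (713)(15.3 − 36.2) = -14902 J.
W_net = 9395 − 14902 = -5507 J.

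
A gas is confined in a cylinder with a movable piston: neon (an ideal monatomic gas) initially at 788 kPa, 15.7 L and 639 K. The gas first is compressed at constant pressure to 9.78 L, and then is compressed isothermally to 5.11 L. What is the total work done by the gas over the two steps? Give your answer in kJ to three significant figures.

Step 1 (isobaric): W = PΔV = (788 kPa)(9.78 − 15.7 L) = -4665 J.
After step 1: P = 788 kPa, V = 9.78 L, T = 398.1 K.
Step 2 (isothermal): W = P₁V₁ ln(V₂/V₁) = (7707) ln(5.11/9.78) = -5003 J.
W_total = -4665 − 5003 = -9668 J.

W_total ≈ -9.67 kJ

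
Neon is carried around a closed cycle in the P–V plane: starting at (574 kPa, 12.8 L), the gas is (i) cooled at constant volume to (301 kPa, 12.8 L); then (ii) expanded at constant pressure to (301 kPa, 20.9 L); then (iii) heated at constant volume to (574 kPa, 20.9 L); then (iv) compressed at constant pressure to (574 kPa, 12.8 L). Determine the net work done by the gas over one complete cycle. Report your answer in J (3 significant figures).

Constant-volume legs do no work.
W(ii) = (301)(20.9 − 12.8) = 2438 J; W(iv) = (574)(12.8 − 20.9) = -4649 J.
W_net = 2438 − 4649 = -2211 J (the counter-clockwise enclosed area).

W_net ≈ -2210 J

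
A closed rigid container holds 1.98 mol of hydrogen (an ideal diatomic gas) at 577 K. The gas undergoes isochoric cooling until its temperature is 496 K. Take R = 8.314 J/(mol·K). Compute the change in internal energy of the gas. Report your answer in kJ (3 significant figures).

ΔU ≈ -3.33 kJ

Constant volume ⇒ W = 0, so Q = ΔU = nCᵥΔT with Cᵥ = 5R/2 = 20.79 J/(mol·K).
ΔU = (1.98)(20.79)(496 − 577) = -3333 J.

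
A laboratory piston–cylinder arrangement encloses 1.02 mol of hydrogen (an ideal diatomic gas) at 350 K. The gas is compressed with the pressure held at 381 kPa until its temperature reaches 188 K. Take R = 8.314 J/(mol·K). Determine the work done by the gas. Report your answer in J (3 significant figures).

W ≈ -1370 J

Isobaric: W = P ΔV = nR ΔT.
W = (1.02)(8.314)(188 − 350) = -1374 J.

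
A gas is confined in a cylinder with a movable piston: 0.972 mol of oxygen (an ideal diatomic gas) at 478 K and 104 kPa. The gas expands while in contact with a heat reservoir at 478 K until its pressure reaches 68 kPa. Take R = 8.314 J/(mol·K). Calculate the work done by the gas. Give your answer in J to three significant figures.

W ≈ 1640 J

Isothermal process: W = nRT ln(V₂/V₁) = nRT ln(P₁/P₂).
W = (0.972)(8.314)(478) × ln(104/68)
  = 3863 × ln(1.529) = 3863 × 0.4249
W_by_gas = 1641 J.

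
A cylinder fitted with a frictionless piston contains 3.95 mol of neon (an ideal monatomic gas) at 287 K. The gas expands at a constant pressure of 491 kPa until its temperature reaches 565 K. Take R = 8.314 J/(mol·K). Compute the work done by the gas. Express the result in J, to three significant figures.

Isobaric: W = P ΔV = nR ΔT.
W = (3.95)(8.314)(565 − 287) = 9130 J.

W ≈ 9130 J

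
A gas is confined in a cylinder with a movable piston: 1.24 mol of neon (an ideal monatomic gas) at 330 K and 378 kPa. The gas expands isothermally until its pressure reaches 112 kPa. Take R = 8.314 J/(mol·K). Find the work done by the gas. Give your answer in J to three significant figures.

Isothermal process: W = nRT ln(V₂/V₁) = nRT ln(P₁/P₂).
W = (1.24)(8.314)(330) × ln(378/112)
  = 3402 × ln(3.375) = 3402 × 1.216
W_by_gas = 4138 J.

W ≈ 4140 J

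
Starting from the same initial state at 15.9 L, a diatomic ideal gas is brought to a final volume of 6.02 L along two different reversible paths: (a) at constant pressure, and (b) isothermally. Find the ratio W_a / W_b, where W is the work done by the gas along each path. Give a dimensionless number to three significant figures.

W_a / W_b ≈ 0.640

Path (a) isobaric: W = P₁(V₂ − V₁) → W_a/(P₁V₁) = -0.6214.
Path (b) isothermal: W = P₁V₁ ln(V₂/V₁) → W_b/(P₁V₁) = -0.9712.
W_a / W_b = -0.6214 / -0.9712 = 0.6398.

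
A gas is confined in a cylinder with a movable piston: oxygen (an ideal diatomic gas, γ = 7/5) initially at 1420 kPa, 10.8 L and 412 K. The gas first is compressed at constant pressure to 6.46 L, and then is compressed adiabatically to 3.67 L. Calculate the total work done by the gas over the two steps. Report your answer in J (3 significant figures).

W_total ≈ -12000 J

Step 1 (isobaric): W = PΔV = (1420 kPa)(6.46 − 10.8 L) = -6163 J.
After step 1: P = 1420 kPa, V = 6.46 L, T = 246.4 K.
Step 2 (adiabatic): W = (P₁V₁ − P₂V₂)/(γ−1) = (9173 − 11501)/0.4 = -5820 J.
W_total = -6163 − 5820 = -11983 J.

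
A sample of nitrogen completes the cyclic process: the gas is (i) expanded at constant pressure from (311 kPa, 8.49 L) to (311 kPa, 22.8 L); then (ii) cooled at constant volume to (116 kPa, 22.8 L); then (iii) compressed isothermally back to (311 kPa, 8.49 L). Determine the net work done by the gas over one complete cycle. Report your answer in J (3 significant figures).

Leg (i): W = PΔV = (311)(22.8 − 8.49) = 4450 J.
Leg (ii): W = 0.
Leg (iii): W = PᵢVᵢ ln(V_f/Vᵢ) = (2645) ln(8.49/22.8) = -2613 J.
W_net = 4450 − 2613 = 1838 J.

W_net ≈ 1840 J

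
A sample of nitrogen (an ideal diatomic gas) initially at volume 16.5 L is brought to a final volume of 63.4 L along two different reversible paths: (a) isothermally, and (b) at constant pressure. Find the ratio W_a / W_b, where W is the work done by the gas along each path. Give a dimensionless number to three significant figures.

Path (a) isothermal: W = P₁V₁ ln(V₂/V₁) → W_a/(P₁V₁) = 1.346.
Path (b) isobaric: W = P₁(V₂ − V₁) → W_b/(P₁V₁) = 2.842.
W_a / W_b = 1.346 / 2.842 = 0.4736.

W_a / W_b ≈ 0.474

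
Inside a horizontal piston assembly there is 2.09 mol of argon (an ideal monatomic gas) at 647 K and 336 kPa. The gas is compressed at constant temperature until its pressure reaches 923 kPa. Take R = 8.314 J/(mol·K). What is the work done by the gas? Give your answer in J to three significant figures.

Isothermal process: W = nRT ln(V₂/V₁) = nRT ln(P₁/P₂).
W = (2.09)(8.314)(647) × ln(336/923)
  = 11242 × ln(0.364) = 11242 × -1.011
W_by_gas = -11361 J.

W ≈ -11400 J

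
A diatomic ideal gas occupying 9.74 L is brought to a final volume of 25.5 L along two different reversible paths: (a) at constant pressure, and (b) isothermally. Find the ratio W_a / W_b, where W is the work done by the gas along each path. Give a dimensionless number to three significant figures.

W_a / W_b ≈ 1.68

Path (a) isobaric: W = P₁(V₂ − V₁) → W_a/(P₁V₁) = 1.618.
Path (b) isothermal: W = P₁V₁ ln(V₂/V₁) → W_b/(P₁V₁) = 0.9624.
W_a / W_b = 1.618 / 0.9624 = 1.681.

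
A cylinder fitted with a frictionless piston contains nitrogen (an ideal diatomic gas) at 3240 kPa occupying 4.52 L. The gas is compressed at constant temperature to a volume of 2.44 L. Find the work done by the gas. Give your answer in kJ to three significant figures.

W ≈ -9.03 kJ

Isothermal: W = nRT ln(V₂/V₁) = P₁V₁ ln(V₂/V₁).
P₁V₁ = (3240 kPa)(4.52 L) = 14645 J.
W = 14645 × ln(2.44/4.52) = 14645 × -0.6165
W_by_gas = -9029 J.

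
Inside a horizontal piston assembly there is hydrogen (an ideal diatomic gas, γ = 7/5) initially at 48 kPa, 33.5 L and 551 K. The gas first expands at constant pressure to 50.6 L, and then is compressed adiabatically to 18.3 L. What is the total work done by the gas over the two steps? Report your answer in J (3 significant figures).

Step 1 (isobaric): W = PΔV = (48 kPa)(50.6 − 33.5 L) = 820.8 J.
After step 1: P = 48 kPa, V = 50.6 L, T = 832.3 K.
Step 2 (adiabatic): W = (P₁V₁ − P₂V₂)/(γ−1) = (2429 − 3648)/0.4 = -3048 J.
W_total = 820.8 − 3048 = -2228 J.

W_total ≈ -2230 J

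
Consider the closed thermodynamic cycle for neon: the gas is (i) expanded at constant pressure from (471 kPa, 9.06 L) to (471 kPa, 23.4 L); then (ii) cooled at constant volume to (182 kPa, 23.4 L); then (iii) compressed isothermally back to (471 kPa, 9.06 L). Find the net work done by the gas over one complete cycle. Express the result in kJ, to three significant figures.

W_net ≈ 2.71 kJ

Leg (i): W = PΔV = (471)(23.4 − 9.06) = 6754 J.
Leg (ii): W = 0.
Leg (iii): W = PᵢVᵢ ln(V_f/Vᵢ) = (4259) ln(9.06/23.4) = -4041 J.
W_net = 6754 − 4041 = 2713 J.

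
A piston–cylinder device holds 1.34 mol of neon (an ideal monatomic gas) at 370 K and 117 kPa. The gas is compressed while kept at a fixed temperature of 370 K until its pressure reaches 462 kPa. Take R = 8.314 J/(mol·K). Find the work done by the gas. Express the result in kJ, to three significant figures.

W ≈ -5.66 kJ

Isothermal process: W = nRT ln(V₂/V₁) = nRT ln(P₁/P₂).
W = (1.34)(8.314)(370) × ln(117/462)
  = 4122 × ln(0.2532) = 4122 × -1.373
W_by_gas = -5661 J.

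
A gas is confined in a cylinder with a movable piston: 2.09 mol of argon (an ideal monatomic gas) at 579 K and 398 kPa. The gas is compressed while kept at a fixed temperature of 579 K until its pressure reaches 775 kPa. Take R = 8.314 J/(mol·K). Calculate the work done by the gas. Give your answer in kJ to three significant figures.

Isothermal process: W = nRT ln(V₂/V₁) = nRT ln(P₁/P₂).
W = (2.09)(8.314)(579) × ln(398/775)
  = 10061 × ln(0.5135) = 10061 × -0.6664
W_by_gas = -6705 J.

W ≈ -6.70 kJ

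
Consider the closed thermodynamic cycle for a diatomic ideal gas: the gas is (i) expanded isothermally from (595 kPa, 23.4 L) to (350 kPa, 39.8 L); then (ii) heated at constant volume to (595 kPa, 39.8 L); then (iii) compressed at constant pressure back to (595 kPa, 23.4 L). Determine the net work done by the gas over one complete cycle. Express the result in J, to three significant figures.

Leg (i): W = PᵢVᵢ ln(V_f/Vᵢ) = (13923) ln(39.8/23.4) = 7395 J.
Leg (ii): W = 0.
Leg (iii): W = PΔV = (595)(23.4 − 39.8) = -9758 J.
W_net = 7395 − 9758 = -2363 J.

W_net ≈ -2360 J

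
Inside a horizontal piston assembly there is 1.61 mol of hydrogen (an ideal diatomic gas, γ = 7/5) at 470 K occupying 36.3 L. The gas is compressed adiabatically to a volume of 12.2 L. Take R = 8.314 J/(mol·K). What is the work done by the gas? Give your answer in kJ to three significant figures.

Adiabatic: TV^(γ−1) = const with γ = 7/5.
T₂ = T₁ (V₁/V₂)^(γ−1) = 470 × (36.3/12.2)^0.4 = 470 × 1.547 = 727 K.
W_by = nCᵥ(T₁ − T₂) = (1.61)(20.79)(470 − 727) = -8599 J.

W ≈ -8.60 kJ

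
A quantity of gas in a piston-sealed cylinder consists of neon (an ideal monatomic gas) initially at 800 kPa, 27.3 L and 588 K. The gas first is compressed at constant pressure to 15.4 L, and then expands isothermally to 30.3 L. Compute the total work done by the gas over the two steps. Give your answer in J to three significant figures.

W_total ≈ -1180 J

Step 1 (isobaric): W = PΔV = (800 kPa)(15.4 − 27.3 L) = -9520 J.
After step 1: P = 800 kPa, V = 15.4 L, T = 331.7 K.
Step 2 (isothermal): W = P₁V₁ ln(V₂/V₁) = (12320) ln(30.3/15.4) = 8338 J.
W_total = -9520 + 8338 = -1182 J.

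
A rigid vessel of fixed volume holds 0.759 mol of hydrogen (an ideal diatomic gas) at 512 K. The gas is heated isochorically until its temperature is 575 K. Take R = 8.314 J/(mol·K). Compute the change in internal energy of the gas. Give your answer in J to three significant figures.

Constant volume ⇒ W = 0, so Q = ΔU = nCᵥΔT with Cᵥ = 5R/2 = 20.79 J/(mol·K).
ΔU = (0.759)(20.79)(575 − 512) = 993.9 J.

ΔU ≈ 994 J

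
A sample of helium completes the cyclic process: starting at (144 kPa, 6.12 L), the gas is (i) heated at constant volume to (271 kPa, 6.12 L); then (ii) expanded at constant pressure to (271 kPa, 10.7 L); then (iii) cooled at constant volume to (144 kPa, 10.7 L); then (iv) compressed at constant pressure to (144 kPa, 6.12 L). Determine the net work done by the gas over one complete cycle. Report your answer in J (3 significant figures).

Constant-volume legs do no work.
W(ii) = (271)(10.7 − 6.12) = 1241 J; W(iv) = (144)(6.12 − 10.7) = -659.5 J.
W_net = 1241 − 659.5 = 581.7 J (the clockwise enclosed area).

W_net ≈ 582 J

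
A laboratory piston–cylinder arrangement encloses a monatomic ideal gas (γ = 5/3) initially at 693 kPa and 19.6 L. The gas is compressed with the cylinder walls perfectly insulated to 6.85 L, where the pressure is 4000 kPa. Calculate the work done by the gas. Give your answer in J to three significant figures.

Adiabatic: W = (P₁V₁ − P₂V₂)/(γ − 1) with γ = 5/3.
P₁V₁ = 13583 J, P₂V₂ = 27400 J.
W = (13583 − 27400) / 0.6667 = -20726 J.

W ≈ -20700 J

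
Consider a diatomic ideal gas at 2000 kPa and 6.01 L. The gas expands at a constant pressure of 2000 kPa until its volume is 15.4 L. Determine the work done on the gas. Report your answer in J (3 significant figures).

W ≈ -18800 J

Isobaric: W = P ΔV.
W = (2000 kPa)(15.4 − 6.01 L) = (2000)(9.39) = 18780 J.
Work on gas = −W_by = -18780 J.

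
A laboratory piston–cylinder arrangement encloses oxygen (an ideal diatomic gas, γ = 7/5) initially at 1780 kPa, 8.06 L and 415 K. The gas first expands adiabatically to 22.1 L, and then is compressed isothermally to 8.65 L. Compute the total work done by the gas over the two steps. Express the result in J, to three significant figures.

Step 1 (adiabatic): W = (P₁V₁ − P₂V₂)/(γ−1) = (14347 − 9584)/0.4 = 11908 J.
After step 1: P = 433.7 kPa, V = 22.1 L, T = 277.2 K.
Step 2 (isothermal): W = P₁V₁ ln(V₂/V₁) = (9584) ln(8.65/22.1) = -8990 J.
W_total = 11908 − 8990 = 2918 J.

W_total ≈ 2920 J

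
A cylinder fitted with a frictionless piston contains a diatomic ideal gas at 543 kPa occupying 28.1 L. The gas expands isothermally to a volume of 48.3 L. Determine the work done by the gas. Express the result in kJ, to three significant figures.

Isothermal: W = nRT ln(V₂/V₁) = P₁V₁ ln(V₂/V₁).
P₁V₁ = (543 kPa)(28.1 L) = 15258 J.
W = 15258 × ln(48.3/28.1) = 15258 × 0.5417
W_by_gas = 8265 J.

W ≈ 8.26 kJ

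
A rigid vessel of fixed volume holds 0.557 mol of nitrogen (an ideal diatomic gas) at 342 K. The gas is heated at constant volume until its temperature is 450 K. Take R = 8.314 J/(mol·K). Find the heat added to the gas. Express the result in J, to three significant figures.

Constant volume ⇒ W = 0, so Q = ΔU = nCᵥΔT with Cᵥ = 5R/2 = 20.79 J/(mol·K).
ΔU = (0.557)(20.79)(450 − 342) = 1250 J.

Q ≈ 1250 J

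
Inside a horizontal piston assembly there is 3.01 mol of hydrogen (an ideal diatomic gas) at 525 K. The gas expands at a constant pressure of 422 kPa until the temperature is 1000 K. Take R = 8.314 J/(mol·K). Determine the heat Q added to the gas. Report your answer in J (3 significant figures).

Q ≈ 41600 J

Isobaric: W = nRΔT = (3.01)(8.314)(475) = 11887 J.
ΔU = nCᵥΔT with Cᵥ = 5R/2: ΔU = (3.01)(20.79)(475) = 29717 J.
Q = ΔU + W = 29717 + 11887 = 41604 J.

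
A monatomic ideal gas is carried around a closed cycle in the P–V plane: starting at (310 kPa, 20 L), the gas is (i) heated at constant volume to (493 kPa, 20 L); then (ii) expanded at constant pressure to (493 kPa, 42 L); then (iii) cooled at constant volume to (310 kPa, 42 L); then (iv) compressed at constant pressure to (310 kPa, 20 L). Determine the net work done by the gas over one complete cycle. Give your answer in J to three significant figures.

Constant-volume legs do no work.
W(ii) = (493)(42 − 20) = 10846 J; W(iv) = (310)(20 − 42) = -6820 J.
W_net = 10846 − 6820 = 4026 J (the clockwise enclosed area).

W_net ≈ 4030 J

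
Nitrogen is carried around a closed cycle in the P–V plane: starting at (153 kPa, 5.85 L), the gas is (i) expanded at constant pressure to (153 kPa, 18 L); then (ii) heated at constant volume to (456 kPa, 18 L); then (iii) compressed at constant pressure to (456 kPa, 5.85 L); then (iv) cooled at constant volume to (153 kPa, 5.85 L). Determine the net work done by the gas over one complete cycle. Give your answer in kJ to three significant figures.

W_net ≈ -3.68 kJ

Constant-volume legs do no work.
W(i) = (153)(18 − 5.85) = 1859 J; W(iii) = (456)(5.85 − 18) = -5540 J.
W_net = 1859 − 5540 = -3681 J (the counter-clockwise enclosed area).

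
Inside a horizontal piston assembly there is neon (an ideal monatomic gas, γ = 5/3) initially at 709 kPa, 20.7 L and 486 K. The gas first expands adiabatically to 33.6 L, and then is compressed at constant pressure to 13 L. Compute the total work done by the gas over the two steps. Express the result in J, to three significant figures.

W_total ≈ -439 J

Step 1 (adiabatic): W = (P₁V₁ − P₂V₂)/(γ−1) = (14676 − 10626)/0.667 = 6075 J.
After step 1: P = 316.3 kPa, V = 33.6 L, T = 351.9 K.
Step 2 (isobaric): W = PΔV = (316.3 kPa)(13 − 33.6 L) = -6515 J.
W_total = 6075 − 6515 = -439.3 J.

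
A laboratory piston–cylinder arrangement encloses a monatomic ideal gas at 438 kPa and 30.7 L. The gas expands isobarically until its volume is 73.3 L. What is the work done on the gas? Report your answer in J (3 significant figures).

Isobaric: W = P ΔV.
W = (438 kPa)(73.3 − 30.7 L) = (438)(42.6) = 18659 J.
Work on gas = −W_by = -18659 J.

W ≈ -18700 J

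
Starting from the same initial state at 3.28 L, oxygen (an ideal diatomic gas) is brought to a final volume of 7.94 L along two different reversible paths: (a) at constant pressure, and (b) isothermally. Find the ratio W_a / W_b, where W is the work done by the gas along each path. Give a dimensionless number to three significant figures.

W_a / W_b ≈ 1.61

Path (a) isobaric: W = P₁(V₂ − V₁) → W_a/(P₁V₁) = 1.421.
Path (b) isothermal: W = P₁V₁ ln(V₂/V₁) → W_b/(P₁V₁) = 0.8841.
W_a / W_b = 1.421 / 0.8841 = 1.607.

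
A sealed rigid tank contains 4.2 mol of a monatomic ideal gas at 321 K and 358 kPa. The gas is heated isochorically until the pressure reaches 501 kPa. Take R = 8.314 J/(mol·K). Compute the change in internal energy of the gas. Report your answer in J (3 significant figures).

ΔU ≈ 6720 J

Constant volume ⇒ W = 0, so Q = ΔU = nCᵥΔT with Cᵥ = 3R/2 = 12.47 J/(mol·K).
At constant V, T₂/T₁ = P₂/P₁ ⇒ ΔT = T₁(P₂/P₁ − 1) = 321·(501/358 − 1) = 128.2 K.
ΔU = (4.2)(12.47)(128.2) = 6716 J.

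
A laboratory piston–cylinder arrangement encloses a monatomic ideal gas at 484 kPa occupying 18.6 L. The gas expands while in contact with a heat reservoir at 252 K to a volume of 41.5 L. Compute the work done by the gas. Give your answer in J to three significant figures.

Isothermal: W = nRT ln(V₂/V₁) = P₁V₁ ln(V₂/V₁).
P₁V₁ = (484 kPa)(18.6 L) = 9002 J.
W = 9002 × ln(41.5/18.6) = 9002 × 0.8025
W_by_gas = 7225 J.

W ≈ 7220 J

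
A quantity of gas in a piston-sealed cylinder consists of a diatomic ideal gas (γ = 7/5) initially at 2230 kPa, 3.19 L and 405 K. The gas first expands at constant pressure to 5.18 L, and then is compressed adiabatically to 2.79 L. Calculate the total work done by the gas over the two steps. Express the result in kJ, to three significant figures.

W_total ≈ -3.67 kJ

Step 1 (isobaric): W = PΔV = (2230 kPa)(5.18 − 3.19 L) = 4438 J.
After step 1: P = 2230 kPa, V = 5.18 L, T = 657.6 K.
Step 2 (adiabatic): W = (P₁V₁ − P₂V₂)/(γ−1) = (11551 − 14795)/0.4 = -8110 J.
W_total = 4438 − 8110 = -3672 J.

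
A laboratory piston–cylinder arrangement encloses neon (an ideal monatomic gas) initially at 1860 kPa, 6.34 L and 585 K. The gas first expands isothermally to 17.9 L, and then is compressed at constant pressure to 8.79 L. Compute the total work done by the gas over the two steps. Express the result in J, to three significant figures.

Step 1 (isothermal): W = P₁V₁ ln(V₂/V₁) = (11792) ln(17.9/6.34) = 12240 J.
After step 1: P = 658.8 kPa, V = 17.9 L, T = 585 K.
Step 2 (isobaric): W = PΔV = (658.8 kPa)(8.79 − 17.9 L) = -6002 J.
W_total = 12240 − 6002 = 6238 J.

W_total ≈ 6240 J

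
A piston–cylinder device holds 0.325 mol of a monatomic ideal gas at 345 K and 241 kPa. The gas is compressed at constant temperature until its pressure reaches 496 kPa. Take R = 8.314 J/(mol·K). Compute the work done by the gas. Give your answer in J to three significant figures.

W ≈ -673 J

Isothermal process: W = nRT ln(V₂/V₁) = nRT ln(P₁/P₂).
W = (0.325)(8.314)(345) × ln(241/496)
  = 932.2 × ln(0.4859) = 932.2 × -0.7218
W_by_gas = -672.8 J.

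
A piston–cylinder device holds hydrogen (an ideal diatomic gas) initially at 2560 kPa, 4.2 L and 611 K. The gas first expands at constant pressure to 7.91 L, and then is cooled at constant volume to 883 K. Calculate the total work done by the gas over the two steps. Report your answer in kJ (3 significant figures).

Step 1 (isobaric): W = PΔV = (2560 kPa)(7.91 − 4.2 L) = 9498 J.
Step 2 (isochoric): W = 0 (constant volume).
W_total = 9498 + 0 = 9498 J.

W_total ≈ 9.50 kJ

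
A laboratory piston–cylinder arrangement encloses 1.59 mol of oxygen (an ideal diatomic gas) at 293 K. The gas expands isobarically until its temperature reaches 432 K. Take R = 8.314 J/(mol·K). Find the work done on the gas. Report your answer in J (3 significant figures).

Isobaric: W = P ΔV = nR ΔT.
W = (1.59)(8.314)(432 − 293) = 1837 J.
Work on gas = −W_by = -1837 J.

W ≈ -1840 J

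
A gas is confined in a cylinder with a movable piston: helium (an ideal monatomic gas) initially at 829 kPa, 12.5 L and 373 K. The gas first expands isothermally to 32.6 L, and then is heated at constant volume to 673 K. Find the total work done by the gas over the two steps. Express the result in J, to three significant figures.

W_total ≈ 9930 J

Step 1 (isothermal): W = P₁V₁ ln(V₂/V₁) = (10362) ln(32.6/12.5) = 9933 J.
Step 2 (isochoric): W = 0 (constant volume).
W_total = 9933 + 0 = 9933 J.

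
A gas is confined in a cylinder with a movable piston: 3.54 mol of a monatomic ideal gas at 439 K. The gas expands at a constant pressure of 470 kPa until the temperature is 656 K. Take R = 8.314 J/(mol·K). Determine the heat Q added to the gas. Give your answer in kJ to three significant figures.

Q ≈ 16.0 kJ

Isobaric: W = nRΔT = (3.54)(8.314)(217) = 6387 J.
ΔU = nCᵥΔT with Cᵥ = 3R/2: ΔU = (3.54)(12.47)(217) = 9580 J.
Q = ΔU + W = 9580 + 6387 = 15967 J.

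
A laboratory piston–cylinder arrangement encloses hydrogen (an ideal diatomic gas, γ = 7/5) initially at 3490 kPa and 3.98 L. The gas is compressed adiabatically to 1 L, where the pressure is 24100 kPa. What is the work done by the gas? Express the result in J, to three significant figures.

W ≈ -25500 J

Adiabatic: W = (P₁V₁ − P₂V₂)/(γ − 1) with γ = 7/5.
P₁V₁ = 13890 J, P₂V₂ = 24100 J.
W = (13890 − 24100) / 0.4 = -25525 J.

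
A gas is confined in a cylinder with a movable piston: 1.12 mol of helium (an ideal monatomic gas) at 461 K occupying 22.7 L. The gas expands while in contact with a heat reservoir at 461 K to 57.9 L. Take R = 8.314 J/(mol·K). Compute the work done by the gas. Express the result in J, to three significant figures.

W ≈ 4020 J

Isothermal: W = nRT ln(V₂/V₁).
W = (1.12)(8.314)(461) × ln(57.9/22.7)
  = 4293 × 0.9364
W_by_gas = 4019 J.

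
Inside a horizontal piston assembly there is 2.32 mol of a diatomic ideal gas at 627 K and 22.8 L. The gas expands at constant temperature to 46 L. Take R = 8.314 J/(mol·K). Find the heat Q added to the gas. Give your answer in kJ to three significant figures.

Q ≈ 8.49 kJ

Isothermal ⇒ ΔU = 0, so Q = W = nRT ln(V₂/V₁).
Q = (2.32)(8.314)(627) ln(46/22.8) = 12094 × 0.7019 = 8488 J.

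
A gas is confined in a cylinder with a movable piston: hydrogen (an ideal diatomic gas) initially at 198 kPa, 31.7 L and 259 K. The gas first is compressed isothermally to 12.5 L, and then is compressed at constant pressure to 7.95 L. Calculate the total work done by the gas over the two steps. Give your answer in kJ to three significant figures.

W_total ≈ -8.13 kJ

Step 1 (isothermal): W = P₁V₁ ln(V₂/V₁) = (6277) ln(12.5/31.7) = -5841 J.
After step 1: P = 502.1 kPa, V = 12.5 L, T = 259 K.
Step 2 (isobaric): W = PΔV = (502.1 kPa)(7.95 − 12.5 L) = -2285 J.
W_total = -5841 − 2285 = -8126 J.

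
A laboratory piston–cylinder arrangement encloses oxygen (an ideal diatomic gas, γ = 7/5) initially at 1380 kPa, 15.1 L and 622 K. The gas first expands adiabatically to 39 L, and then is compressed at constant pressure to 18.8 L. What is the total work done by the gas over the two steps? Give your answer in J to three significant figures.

W_total ≈ 9070 J

Step 1 (adiabatic): W = (P₁V₁ − P₂V₂)/(γ−1) = (20838 − 14257)/0.4 = 16453 J.
After step 1: P = 365.6 kPa, V = 39 L, T = 425.6 K.
Step 2 (isobaric): W = PΔV = (365.6 kPa)(18.8 − 39 L) = -7384 J.
W_total = 16453 − 7384 = 9069 J.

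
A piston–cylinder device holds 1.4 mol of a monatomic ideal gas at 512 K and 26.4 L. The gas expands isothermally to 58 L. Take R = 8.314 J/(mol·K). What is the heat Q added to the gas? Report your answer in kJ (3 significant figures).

Isothermal ⇒ ΔU = 0, so Q = W = nRT ln(V₂/V₁).
Q = (1.4)(8.314)(512) ln(58/26.4) = 5959 × 0.7871 = 4691 J.

Q ≈ 4.69 kJ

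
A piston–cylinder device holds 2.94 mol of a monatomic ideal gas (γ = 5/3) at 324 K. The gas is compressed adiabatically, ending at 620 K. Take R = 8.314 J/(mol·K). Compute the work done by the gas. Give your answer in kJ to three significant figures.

Adiabatic ⇒ Q = 0, so W_by = −ΔU = nCᵥ(T₁ − T₂).
Cᵥ = 3R/2 = 12.47 J/(mol·K).
W = (2.94)(12.47)(324 − 620) = -10853 J.

W ≈ -10.9 kJ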